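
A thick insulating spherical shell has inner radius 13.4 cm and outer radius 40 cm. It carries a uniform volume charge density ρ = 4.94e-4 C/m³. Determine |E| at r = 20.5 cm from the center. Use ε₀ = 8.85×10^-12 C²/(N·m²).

Symmetry ⇒ E = E(r) r̂. Gaussian sphere of radius r = 20.5 cm (within the shell material, 13.4 cm < r < 40 cm).
Only the shell between 13.4 cm and r is enclosed: Q_enc = ρ·(4π/3)(r³ − a³) = (4.94×10^-4)·(4π/3)·((0.205)³ − (0.134)³) = 1.285×10^-5 C.
By Gauss's law, ∮E·dA = E·4πr² = Q_enc/ε₀.
E = |Q_enc|/(4πε₀r²) = (1.285×10^-5)/(4π·8.85×10^-12·(0.205)²) = 2.75e6 N/C.

|E| = 2.75e6 V/m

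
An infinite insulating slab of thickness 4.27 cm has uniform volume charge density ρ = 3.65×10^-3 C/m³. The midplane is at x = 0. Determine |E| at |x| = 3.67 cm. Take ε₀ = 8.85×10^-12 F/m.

The point |x| = 3.67 cm lies outside the slab (half-thickness 0.02135 m). A symmetric pillbox spanning the full slab encloses Q_enc = ρ·d·A.
Flux = 2EA ⇒ E = |ρ|d/(2ε₀), independent of distance outside.
E = (3.65e-3)(0.0427)/(2·8.85×10^-12) = 8.81×10^6 N/C.

|E| = 8.81×10^6 N/C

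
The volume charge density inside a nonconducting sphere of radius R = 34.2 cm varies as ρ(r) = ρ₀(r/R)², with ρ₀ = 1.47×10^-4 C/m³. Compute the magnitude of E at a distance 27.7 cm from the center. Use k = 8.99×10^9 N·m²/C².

E = 6.04×10^5 N/C

Symmetry ⇒ E = E(r) r̂. Gaussian sphere of radius r = 27.7 cm (r < R).
Integrate the density: Q_enc = 4π ∫₀^r ρ₀(r'/R)^2 r'² dr' = 4πρ₀ r^5/(5·R²) = 5.151×10^-6 C.
Gauss's law: E·4πr² = Q_enc/ε₀.
E = k|Q_enc|/r² = (8.99×10^9)(5.151×10^-6)/(0.277)² = 6.04×10^5 N/C.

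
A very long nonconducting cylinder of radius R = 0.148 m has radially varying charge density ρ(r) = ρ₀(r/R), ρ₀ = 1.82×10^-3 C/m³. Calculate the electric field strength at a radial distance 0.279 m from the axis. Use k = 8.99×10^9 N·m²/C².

Choose a coaxial cylinder of radius r = 0.279 m (arbitrary length L) as the Gaussian surface (r > R, full charge per length enclosed).
λ_enc = 2π ∫₀^R ρ₀(r'/R)^1 r' dr' = 2πρ₀R²/3 = 8.349×10^-5 C/m.
By Gauss's law (flux through the curved wall only), E·2πrL = λ_enc L/ε₀.
E = 2k|λ_enc|/r = 2(8.99×10^9)(8.349e-5)/(0.279) = 5.38×10^6 N/C.

5.38×10^6 N/C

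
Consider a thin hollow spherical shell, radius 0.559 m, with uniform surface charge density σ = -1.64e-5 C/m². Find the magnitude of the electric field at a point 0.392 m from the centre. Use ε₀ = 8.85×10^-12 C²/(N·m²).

E = 0

By spherical symmetry E is radial; choose a Gaussian sphere of radius r = 0.392 m (inside the shell, r < 0.559 m).
All the charge is outside the Gaussian surface: Q_enc = 0, hence E = 0 everywhere inside the shell.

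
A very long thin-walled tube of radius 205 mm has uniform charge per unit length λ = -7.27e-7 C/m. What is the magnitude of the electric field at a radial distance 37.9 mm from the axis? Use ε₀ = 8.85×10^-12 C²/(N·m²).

Coaxial Gaussian cylinder, radius r = 37.9 mm, length L (r < 205 mm, inside the shell).
All the surface charge lies outside this cylinder: Q_enc = 0, hence E = 0.

E = 0 (no enclosed charge)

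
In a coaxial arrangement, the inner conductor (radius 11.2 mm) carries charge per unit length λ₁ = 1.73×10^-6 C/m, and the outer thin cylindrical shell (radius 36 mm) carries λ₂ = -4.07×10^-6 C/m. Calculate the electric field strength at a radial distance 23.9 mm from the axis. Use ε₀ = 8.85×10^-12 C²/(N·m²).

|E| = 1.30×10^6 N/C

Choose a coaxial cylinder of radius r = 23.9 mm (arbitrary length L) as the Gaussian surface (between the conductors, 11.2 mm < r < 36 mm).
The shell at 36 mm lies outside the Gaussian surface, so λ_enc = λ₁ = 1.73×10^-6 C/m.
Applying ∮E·dA = Q_enc/ε₀ with the end caps contributing no flux:
E = |λ_enc|/(2πε₀r) = (1.73e-6)/(2π·8.85×10^-12·0.0239) = 1.30×10^6 N/C.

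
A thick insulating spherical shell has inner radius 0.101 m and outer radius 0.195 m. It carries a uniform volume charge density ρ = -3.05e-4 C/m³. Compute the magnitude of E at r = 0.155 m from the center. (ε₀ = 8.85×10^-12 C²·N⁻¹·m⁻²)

Symmetry ⇒ E = E(r) r̂. Gaussian sphere of radius r = 0.155 m (within the shell material, 0.101 m < r < 0.195 m).
Enclosed charge is the volume from a to r: Q_enc = (4π/3)ρ(r³ − a³) = -3.441e-6 C.
Since E is radial and uniform over the Gaussian sphere, Φ = E·4πr² = Q_enc/ε₀.
E = |Q_enc|/(4πε₀r²) = (3.441e-6)/(4π·8.85×10^-12·(0.155)²) = 1.29×10^6 N/C.

E ≈ 1.29×10^6 N/C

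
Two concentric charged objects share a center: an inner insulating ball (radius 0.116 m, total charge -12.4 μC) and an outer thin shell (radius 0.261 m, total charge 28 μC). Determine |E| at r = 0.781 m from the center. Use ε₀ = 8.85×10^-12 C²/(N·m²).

By spherical symmetry E is radial; choose a Gaussian sphere of radius r = 0.781 m (r > 0.261 m, enclosing both).
Q_enc = (-12.4 μC) + (28 μC) = 1.56e-5 C.
Applying ∮E·dA = Q_enc/ε₀ with Φ = E(4πr²):
E = |Q_enc|/(4πε₀r²) = (1.56e-5)/(4π·8.85×10^-12·(0.781)²) = 2.30×10^5 N/C.

E ≈ 2.30×10^5 N/C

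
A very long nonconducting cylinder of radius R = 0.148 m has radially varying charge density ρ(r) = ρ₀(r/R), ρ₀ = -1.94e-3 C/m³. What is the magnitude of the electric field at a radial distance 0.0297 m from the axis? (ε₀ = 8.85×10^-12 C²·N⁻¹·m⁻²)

4.36×10^5 N/C

By cylindrical symmetry E is radial; use a coaxial Gaussian cylinder of radius 0.0297 m and length L (r < R).
Integrating ρ over the cross-section to radius r: λ_enc = (2πρ₀/R) ∫₀^r r'^2 dr' = 2πρ₀ r^3/(3·R) = -7.192×10^-7 C/m.
Gauss's law: E·2πrL = λ_enc L/ε₀.
E = |λ_enc|/(2πε₀r) = (7.192e-7)/(2π·8.85×10^-12·0.0297) = 4.36×10^5 N/C.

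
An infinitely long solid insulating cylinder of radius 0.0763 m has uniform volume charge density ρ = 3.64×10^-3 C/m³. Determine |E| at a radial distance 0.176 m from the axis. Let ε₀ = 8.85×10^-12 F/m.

Choose a coaxial cylinder of radius r = 0.176 m (arbitrary length L) as the Gaussian surface (r > 0.0763 m, full cross-section enclosed).
λ_enc = ρ·πR² = (3.64×10^-3)π(0.0763)² = 6.657×10^-5 C/m.
Applying ∮E·dA = Q_enc/ε₀ with the end caps contributing no flux:
E = |λ_enc|/(2πε₀r) = (6.657e-5)/(2π·8.85×10^-12·0.176) = 6.80×10^6 N/C.

|E| = 6.80×10^6 N/C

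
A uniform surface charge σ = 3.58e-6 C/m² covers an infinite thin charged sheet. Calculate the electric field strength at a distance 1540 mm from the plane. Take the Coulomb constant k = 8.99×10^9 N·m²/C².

Choose a cylindrical pillbox piercing the sheet, end faces (area A) parallel to it.
Only the two end caps contribute flux: Φ = 2EA. With Q_enc = σA, Gauss's law gives E = |σ|/(2ε₀).
E = 2πk|σ| = 2π(8.99×10^9)(3.58e-6) = 2.02×10^5 N/C.

|E| ≈ 2.02×10^5 V/m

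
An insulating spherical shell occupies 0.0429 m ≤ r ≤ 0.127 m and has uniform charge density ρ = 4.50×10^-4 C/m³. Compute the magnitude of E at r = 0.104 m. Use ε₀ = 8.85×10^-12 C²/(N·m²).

Take a concentric spherical Gaussian surface of radius r = 0.104 m (within the shell material, 0.0429 m < r < 0.127 m).
Only the shell between 0.0429 m and r is enclosed: Q_enc = ρ·(4π/3)(r³ − a³) = (4.50×10^-4)·(4π/3)·((0.104)³ − (0.0429)³) = 1.971×10^-6 C.
Since E is radial and uniform over the Gaussian sphere, Φ = E·4πr² = Q_enc/ε₀.
E = |Q_enc|/(4πε₀r²) = (1.971×10^-6)/(4π·8.85×10^-12·(0.104)²) = 1.64×10^6 N/C.

1.64×10^6 N/C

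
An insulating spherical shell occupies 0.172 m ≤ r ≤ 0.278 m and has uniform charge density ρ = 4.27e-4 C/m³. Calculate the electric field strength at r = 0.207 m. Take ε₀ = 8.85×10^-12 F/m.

E ≈ 1.42e6 V/m

By spherical symmetry E is radial; choose a Gaussian sphere of radius r = 0.207 m (within the shell material, 0.172 m < r < 0.278 m).
Enclosed charge is the volume from a to r: Q_enc = (4π/3)ρ(r³ − a³) = 6.763×10^-6 C.
Gauss's law: E·4πr² = Q_enc/ε₀.
E = |Q_enc|/(4πε₀r²) = (6.763×10^-6)/(4π·8.85×10^-12·(0.207)²) = 1.42×10^6 N/C.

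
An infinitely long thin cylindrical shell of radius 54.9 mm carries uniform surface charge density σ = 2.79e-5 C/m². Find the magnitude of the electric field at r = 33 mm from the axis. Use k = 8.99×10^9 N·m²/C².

|E| = 0 V/m

Take a coaxial cylindrical Gaussian surface of radius r = 33 mm and length L (r < 54.9 mm, inside the shell).
All the surface charge lies outside this cylinder: Q_enc = 0, hence E = 0.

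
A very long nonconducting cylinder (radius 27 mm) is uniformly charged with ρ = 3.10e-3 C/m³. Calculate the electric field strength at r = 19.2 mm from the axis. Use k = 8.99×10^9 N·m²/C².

By cylindrical symmetry E is radial; use a coaxial Gaussian cylinder of radius 19.2 mm and length L (r < R).
Charge inside radius r per length L is ρ·πr²·L, so λ_enc = ρπr² = 3.59×10^-6 C/m.
Applying ∮E·dA = Q_enc/ε₀ with the end caps contributing no flux:
E = 2k|λ_enc|/r = 2(8.99×10^9)(3.59×10^-6)/(0.0192) = 3.36e6 N/C.

E ≈ 3.36×10^6 V/m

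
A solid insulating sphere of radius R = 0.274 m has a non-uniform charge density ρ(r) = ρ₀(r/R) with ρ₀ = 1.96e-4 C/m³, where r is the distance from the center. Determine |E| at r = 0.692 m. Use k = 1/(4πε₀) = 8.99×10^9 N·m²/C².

E = 2.38×10^5 V/m

Use a concentric Gaussian sphere at r = 0.692 m (r > R, all charge enclosed).
Q_enc = 4π ∫₀^R ρ₀(r'/R)^1 r'² dr' = 4πρ₀R³/4 = 1.267×10^-5 C.
Since E is radial and uniform over the Gaussian sphere, Φ = E·4πr² = Q_enc/ε₀.
E = k|Q_enc|/r² = (8.99×10^9)(1.267×10^-5)/(0.692)² = 2.38×10^5 N/C.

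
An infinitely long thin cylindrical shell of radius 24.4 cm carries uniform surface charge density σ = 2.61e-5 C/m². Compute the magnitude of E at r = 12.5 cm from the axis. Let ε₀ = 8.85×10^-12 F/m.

By cylindrical symmetry E is radial; use a coaxial Gaussian cylinder of radius 12.5 cm and length L (r < 24.4 cm, inside the shell).
All the surface charge lies outside this cylinder: Q_enc = 0, hence E = 0.

E = 0 (no enclosed charge)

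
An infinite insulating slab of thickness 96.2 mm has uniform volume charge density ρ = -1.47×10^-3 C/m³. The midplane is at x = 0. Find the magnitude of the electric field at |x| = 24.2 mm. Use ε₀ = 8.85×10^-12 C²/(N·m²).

|E| ≈ 4.02×10^6 N/C

By symmetry E is perpendicular to the slab. A Gaussian pillbox from −24.2 mm to +24.2 mm (face area A) lies entirely within the slab.
Q_enc = ρ·(2x)·A and flux = 2EA, so 2EA = 2ρxA/ε₀ ⇒ E = |ρ|x/ε₀.
E = (1.47e-3)(0.0242)/(8.85×10^-12) = 4.02×10^6 N/C.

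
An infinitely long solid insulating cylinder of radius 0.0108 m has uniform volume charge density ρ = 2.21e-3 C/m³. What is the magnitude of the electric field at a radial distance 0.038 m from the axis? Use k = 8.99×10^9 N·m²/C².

Coaxial Gaussian cylinder, radius r = 0.038 m, length L (r > 0.0108 m, full cross-section enclosed).
λ_enc = ρ·πR² = (2.21×10^-3)π(0.0108)² = 8.098×10^-7 C/m.
Gauss's law: E·2πrL = λ_enc L/ε₀.
E = 2k|λ_enc|/r = 2(8.99×10^9)(8.098e-7)/(0.038) = 3.83e5 N/C.

|E| = 3.83e5 N/C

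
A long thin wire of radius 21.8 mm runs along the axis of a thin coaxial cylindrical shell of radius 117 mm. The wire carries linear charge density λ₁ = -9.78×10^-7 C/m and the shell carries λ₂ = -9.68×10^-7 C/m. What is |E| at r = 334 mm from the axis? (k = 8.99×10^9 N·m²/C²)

By cylindrical symmetry E is radial; use a coaxial Gaussian cylinder of radius 334 mm and length L (r > 117 mm, enclosing both).
λ_enc = λ₁ + λ₂ = (-9.78e-7) + (-9.68×10^-7) = -1.946×10^-6 C/m.
Applying ∮E·dA = Q_enc/ε₀ with the end caps contributing no flux:
E = 2k|λ_enc|/r = 2(8.99×10^9)(1.946e-6)/(0.334) = 1.05e5 N/C.

|E| = 1.05e5 V/m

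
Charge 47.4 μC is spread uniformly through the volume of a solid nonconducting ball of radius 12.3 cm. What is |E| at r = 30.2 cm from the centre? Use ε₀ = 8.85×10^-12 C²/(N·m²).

E = 4.67×10^6 N/C

Symmetry ⇒ E = E(r) r̂. Gaussian sphere of radius r = 30.2 cm (r > R, so the entire charge is enclosed).
Q_enc = 47.4 μC = 4.74×10^-5 C.
Applying ∮E·dA = Q_enc/ε₀ with Φ = E(4πr²):
E = |Q_enc|/(4πε₀r²) = (4.74e-5)/(4π·8.85×10^-12·(0.302)²) = 4.67×10^6 N/C.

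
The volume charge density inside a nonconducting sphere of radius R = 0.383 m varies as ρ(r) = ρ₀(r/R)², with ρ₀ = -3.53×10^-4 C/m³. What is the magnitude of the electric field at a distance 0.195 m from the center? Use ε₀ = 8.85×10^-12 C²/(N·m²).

E = 4.03×10^5 N/C

Symmetry ⇒ E = E(r) r̂. Gaussian sphere of radius r = 0.195 m (r < R).
Q_enc = ∫₀^r ρ(r')·4πr'² dr' = (4πρ₀/R²) ∫₀^r r'^4 dr' = 4πρ₀ r^5/(5·R²) = -1.705×10^-6 C.
By Gauss's law, ∮E·dA = E·4πr² = Q_enc/ε₀.
E = |Q_enc|/(4πε₀r²) = (1.705×10^-6)/(4π·8.85×10^-12·(0.195)²) = 4.03×10^5 N/C.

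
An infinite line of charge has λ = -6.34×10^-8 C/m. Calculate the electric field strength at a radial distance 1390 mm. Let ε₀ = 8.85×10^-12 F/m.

E ≈ 820 N/C

Coaxial Gaussian cylinder, radius r = 1390 mm, length L.
Q_enc = λL, so λ_enc = -6.34×10^-8 C/m.
Gauss's law: E·2πrL = λ_enc L/ε₀.
E = |λ_enc|/(2πε₀r) = (6.34×10^-8)/(2π·8.85×10^-12·1.39) = 820 N/C.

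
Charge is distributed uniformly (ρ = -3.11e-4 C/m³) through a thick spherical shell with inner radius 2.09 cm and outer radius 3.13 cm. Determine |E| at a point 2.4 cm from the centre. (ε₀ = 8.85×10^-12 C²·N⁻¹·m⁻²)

Take a concentric spherical Gaussian surface of radius r = 2.4 cm (within the shell material, 2.09 cm < r < 3.13 cm).
Only the shell between 2.09 cm and r is enclosed: Q_enc = ρ·(4π/3)(r³ − a³) = (-3.11×10^-4)·(4π/3)·((0.024)³ − (0.0209)³) = -6.116e-9 C.
Applying ∮E·dA = Q_enc/ε₀ with Φ = E(4πr²):
E = |Q_enc|/(4πε₀r²) = (6.116e-9)/(4π·8.85×10^-12·(0.024)²) = 9.55×10^4 N/C.

|E| ≈ 9.55×10^4 N/C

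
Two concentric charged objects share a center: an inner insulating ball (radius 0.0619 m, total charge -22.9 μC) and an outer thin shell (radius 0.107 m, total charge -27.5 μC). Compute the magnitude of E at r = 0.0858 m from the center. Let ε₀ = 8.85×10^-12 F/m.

E = 2.80×10^7 N/C

Take a concentric spherical Gaussian surface of radius r = 0.0858 m (between the bodies, 0.0619 m < r < 0.107 m).
Only the inner charge is enclosed; the outer shell contributes nothing inside itself. Q_enc = -22.9 μC = -2.29×10^-5 C.
Applying ∮E·dA = Q_enc/ε₀ with Φ = E(4πr²):
E = |Q_enc|/(4πε₀r²) = (2.29×10^-5)/(4π·8.85×10^-12·(0.0858)²) = 2.80e7 N/C.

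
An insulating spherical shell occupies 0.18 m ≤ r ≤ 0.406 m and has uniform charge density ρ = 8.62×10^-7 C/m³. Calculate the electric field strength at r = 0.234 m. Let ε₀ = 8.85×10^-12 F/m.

Symmetry ⇒ E = E(r) r̂. Gaussian sphere of radius r = 0.234 m (within the shell material, 0.18 m < r < 0.406 m).
Enclosed charge is the volume from a to r: Q_enc = (4π/3)ρ(r³ − a³) = 2.521e-8 C.
Gauss's law: E·4πr² = Q_enc/ε₀.
E = |Q_enc|/(4πε₀r²) = (2.521e-8)/(4π·8.85×10^-12·(0.234)²) = 4.14×10^3 N/C.

|E| ≈ 4.14×10^3 N/C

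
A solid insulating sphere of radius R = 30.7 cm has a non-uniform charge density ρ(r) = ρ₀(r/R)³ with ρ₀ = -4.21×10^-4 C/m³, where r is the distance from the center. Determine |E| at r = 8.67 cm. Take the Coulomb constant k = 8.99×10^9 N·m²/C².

|E| = 1.55×10^4 N/C

Take a concentric spherical Gaussian surface of radius r = 8.67 cm (r < R).
Integrate the density: Q_enc = 4π ∫₀^r ρ₀(r'/R)^3 r'² dr' = 4πρ₀ r^6/(6·R³) = -1.294e-8 C.
Since E is radial and uniform over the Gaussian sphere, Φ = E·4πr² = Q_enc/ε₀.
E = k|Q_enc|/r² = (8.99×10^9)(1.294e-8)/(0.0867)² = 1.55×10^4 N/C.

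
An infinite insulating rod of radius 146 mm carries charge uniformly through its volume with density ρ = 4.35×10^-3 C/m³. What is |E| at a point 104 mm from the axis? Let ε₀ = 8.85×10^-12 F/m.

Take a coaxial cylindrical Gaussian surface of radius r = 104 mm and length L (r < R).
Enclosed charge per unit length: λ_enc = ρ·πr² = (4.35e-3)π(0.104)² = 1.478×10^-4 C/m.
Applying ∮E·dA = Q_enc/ε₀ with the end caps contributing no flux:
E = |λ_enc|/(2πε₀r) = (1.478×10^-4)/(2π·8.85×10^-12·0.104) = 2.56×10^7 N/C.

|E| ≈ 2.56×10^7 V/m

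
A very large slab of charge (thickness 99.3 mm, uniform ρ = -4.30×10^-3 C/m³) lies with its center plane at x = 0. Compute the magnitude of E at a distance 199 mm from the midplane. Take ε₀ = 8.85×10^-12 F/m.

The point |x| = 199 mm lies outside the slab (half-thickness 0.04965 m). A symmetric pillbox spanning the full slab encloses Q_enc = ρ·d·A.
Flux = 2EA ⇒ E = |ρ|d/(2ε₀), independent of distance outside.
E = (4.30e-3)(0.0993)/(2·8.85×10^-12) = 2.41e7 N/C.

E ≈ 2.41e7 N/C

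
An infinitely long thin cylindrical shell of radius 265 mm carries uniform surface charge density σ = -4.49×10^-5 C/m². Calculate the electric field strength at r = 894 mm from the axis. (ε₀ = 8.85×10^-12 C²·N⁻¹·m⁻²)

By cylindrical symmetry E is radial; use a coaxial Gaussian cylinder of radius 894 mm and length L (r > 265 mm).
The whole shell is enclosed: λ_enc = σ·2πR = (-4.49×10^-5)·2π·(0.265) = -7.476×10^-5 C/m.
Gauss's law: E·2πrL = λ_enc L/ε₀.
E = |λ_enc|/(2πε₀r) = (7.476e-5)/(2π·8.85×10^-12·0.894) = 1.50×10^6 N/C.

|E| = 1.50×10^6 N/C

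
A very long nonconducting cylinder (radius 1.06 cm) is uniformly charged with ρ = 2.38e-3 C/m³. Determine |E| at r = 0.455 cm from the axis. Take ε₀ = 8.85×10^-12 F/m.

|E| ≈ 6.12×10^5 V/m

By cylindrical symmetry E is radial; use a coaxial Gaussian cylinder of radius 0.455 cm and length L (r < R).
Enclosed charge per unit length: λ_enc = ρ·πr² = (2.38e-3)π(0.00455)² = 1.548e-7 C/m.
Gauss's law: E·2πrL = λ_enc L/ε₀.
E = |λ_enc|/(2πε₀r) = (1.548×10^-7)/(2π·8.85×10^-12·0.00455) = 6.12e5 N/C.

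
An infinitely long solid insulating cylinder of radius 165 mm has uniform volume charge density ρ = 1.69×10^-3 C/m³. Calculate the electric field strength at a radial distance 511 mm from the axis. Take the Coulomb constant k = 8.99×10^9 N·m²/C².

By cylindrical symmetry E is radial; use a coaxial Gaussian cylinder of radius 511 mm and length L (r > 165 mm, full cross-section enclosed).
λ_enc = ρ·πR² = (1.69×10^-3)π(0.165)² = 1.445e-4 C/m.
Applying ∮E·dA = Q_enc/ε₀ with the end caps contributing no flux:
E = 2k|λ_enc|/r = 2(8.99×10^9)(1.445×10^-4)/(0.511) = 5.09e6 N/C.

E = 5.09×10^6 N/C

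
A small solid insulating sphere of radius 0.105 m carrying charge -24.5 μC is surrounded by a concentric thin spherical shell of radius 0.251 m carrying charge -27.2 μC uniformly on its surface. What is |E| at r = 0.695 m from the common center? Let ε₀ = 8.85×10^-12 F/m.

By spherical symmetry E is radial; choose a Gaussian sphere of radius r = 0.695 m (r > 0.251 m, enclosing both).
Q_enc = (-24.5 μC) + (-27.2 μC) = -5.17e-5 C.
By Gauss's law, ∮E·dA = E·4πr² = Q_enc/ε₀.
E = |Q_enc|/(4πε₀r²) = (5.17e-5)/(4π·8.85×10^-12·(0.695)²) = 9.62e5 N/C.

9.62×10^5 N/C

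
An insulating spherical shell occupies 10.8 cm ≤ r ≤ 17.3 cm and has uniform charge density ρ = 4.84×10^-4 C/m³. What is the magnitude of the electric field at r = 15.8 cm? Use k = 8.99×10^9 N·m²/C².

|E| ≈ 1.96×10^6 N/C

Take a concentric spherical Gaussian surface of radius r = 15.8 cm (within the shell material, 10.8 cm < r < 17.3 cm).
Enclosed charge is the volume from a to r: Q_enc = (4π/3)ρ(r³ − a³) = 5.443×10^-6 C.
Applying ∮E·dA = Q_enc/ε₀ with Φ = E(4πr²):
E = k|Q_enc|/r² = (8.99×10^9)(5.443×10^-6)/(0.158)² = 1.96×10^6 N/C.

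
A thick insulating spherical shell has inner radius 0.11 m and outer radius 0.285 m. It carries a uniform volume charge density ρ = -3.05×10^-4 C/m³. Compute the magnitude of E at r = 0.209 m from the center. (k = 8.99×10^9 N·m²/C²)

|E| ≈ 2.05×10^6 N/C

Use a concentric Gaussian sphere at r = 0.209 m (within the shell material, 0.11 m < r < 0.285 m).
Enclosed charge is the volume from a to r: Q_enc = (4π/3)ρ(r³ − a³) = -9.963e-6 C.
Since E is radial and uniform over the Gaussian sphere, Φ = E·4πr² = Q_enc/ε₀.
E = k|Q_enc|/r² = (8.99×10^9)(9.963×10^-6)/(0.209)² = 2.05×10^6 N/C.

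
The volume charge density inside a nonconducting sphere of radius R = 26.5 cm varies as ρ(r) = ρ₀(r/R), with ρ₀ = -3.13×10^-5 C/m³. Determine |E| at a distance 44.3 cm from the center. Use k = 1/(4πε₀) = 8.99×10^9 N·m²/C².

By spherical symmetry E is radial; choose a Gaussian sphere of radius r = 44.3 cm (r > R, all charge enclosed).
Q_enc = 4π ∫₀^R ρ₀(r'/R)^1 r'² dr' = 4πρ₀R³/4 = -1.83×10^-6 C.
Since E is radial and uniform over the Gaussian sphere, Φ = E·4πr² = Q_enc/ε₀.
E = k|Q_enc|/r² = (8.99×10^9)(1.83×10^-6)/(0.443)² = 8.38×10^4 N/C.

|E| ≈ 8.38×10^4 N/C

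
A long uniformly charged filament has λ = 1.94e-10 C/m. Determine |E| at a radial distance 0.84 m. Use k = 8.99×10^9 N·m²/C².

By cylindrical symmetry E is radial; use a coaxial Gaussian cylinder of radius 0.84 m and length L.
Q_enc = λL, so λ_enc = 1.94e-10 C/m.
Since E is radial and uniform over the curved surface, Φ = E·2πrL = Q_enc/ε₀ = λ_enc L/ε₀.
E = 2k|λ_enc|/r = 2(8.99×10^9)(1.94×10^-10)/(0.84) = 4.15 N/C.

|E| = 4.15 N/C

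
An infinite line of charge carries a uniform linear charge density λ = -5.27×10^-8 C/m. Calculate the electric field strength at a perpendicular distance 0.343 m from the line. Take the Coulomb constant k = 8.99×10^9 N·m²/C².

2.76×10^3 N/C

Take a coaxial cylindrical Gaussian surface of radius r = 0.343 m and length L.
Q_enc = λL, so λ_enc = -5.27×10^-8 C/m.
Since E is radial and uniform over the curved surface, Φ = E·2πrL = Q_enc/ε₀ = λ_enc L/ε₀.
E = 2k|λ_enc|/r = 2(8.99×10^9)(5.27e-8)/(0.343) = 2.76e3 N/C.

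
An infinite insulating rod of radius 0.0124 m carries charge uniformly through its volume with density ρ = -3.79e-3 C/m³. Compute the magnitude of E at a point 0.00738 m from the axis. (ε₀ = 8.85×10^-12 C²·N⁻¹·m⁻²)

|E| ≈ 1.58×10^6 N/C

By cylindrical symmetry E is radial; use a coaxial Gaussian cylinder of radius 0.00738 m and length L (r < R).
Charge inside radius r per length L is ρ·πr²·L, so λ_enc = ρπr² = -6.485×10^-7 C/m.
Since E is radial and uniform over the curved surface, Φ = E·2πrL = Q_enc/ε₀ = λ_enc L/ε₀.
E = |λ_enc|/(2πε₀r) = (6.485×10^-7)/(2π·8.85×10^-12·0.00738) = 1.58e6 N/C.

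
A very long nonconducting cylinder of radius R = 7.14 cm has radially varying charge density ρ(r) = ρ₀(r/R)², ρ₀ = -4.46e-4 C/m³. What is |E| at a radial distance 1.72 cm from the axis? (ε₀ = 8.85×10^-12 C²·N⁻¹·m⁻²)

E = 1.26×10^4 N/C

Choose a coaxial cylinder of radius r = 1.72 cm (arbitrary length L) as the Gaussian surface (r < R).
λ_enc = ∫₀^r ρ(r')·2πr' dr' = (2πρ₀/R²)·r^4/4 = -1.203×10^-8 C/m.
By Gauss's law (flux through the curved wall only), E·2πrL = λ_enc L/ε₀.
E = |λ_enc|/(2πε₀r) = (1.203e-8)/(2π·8.85×10^-12·0.0172) = 1.26e4 N/C.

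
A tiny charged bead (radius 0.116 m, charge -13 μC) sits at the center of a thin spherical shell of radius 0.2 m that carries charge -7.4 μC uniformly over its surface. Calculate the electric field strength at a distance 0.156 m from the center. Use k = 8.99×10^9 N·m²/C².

Symmetry ⇒ E = E(r) r̂. Gaussian sphere of radius r = 0.156 m (between the bodies, 0.116 m < r < 0.2 m).
Only the inner charge is enclosed; the outer shell contributes nothing inside itself. Q_enc = -13 μC = -1.30e-5 C.
Since E is radial and uniform over the Gaussian sphere, Φ = E·4πr² = Q_enc/ε₀.
E = k|Q_enc|/r² = (8.99×10^9)(1.30e-5)/(0.156)² = 4.80×10^6 N/C.

E ≈ 4.80×10^6 N/C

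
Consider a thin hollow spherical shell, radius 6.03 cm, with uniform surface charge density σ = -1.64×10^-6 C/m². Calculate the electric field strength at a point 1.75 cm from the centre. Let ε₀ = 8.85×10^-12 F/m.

|E| = 0 V/m

Symmetry ⇒ E = E(r) r̂. Gaussian sphere of radius r = 1.75 cm (inside the shell, r < 6.03 cm).
All the charge is outside the Gaussian surface: Q_enc = 0, hence E = 0 everywhere inside the shell.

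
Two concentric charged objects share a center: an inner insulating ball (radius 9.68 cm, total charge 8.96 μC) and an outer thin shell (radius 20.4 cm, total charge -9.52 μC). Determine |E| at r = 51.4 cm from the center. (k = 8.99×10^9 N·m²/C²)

By spherical symmetry E is radial; choose a Gaussian sphere of radius r = 51.4 cm (r > 20.4 cm, enclosing both).
Q_enc = (8.96 μC) + (-9.52 μC) = -5.60×10^-7 C.
Since E is radial and uniform over the Gaussian sphere, Φ = E·4πr² = Q_enc/ε₀.
E = k|Q_enc|/r² = (8.99×10^9)(5.60×10^-7)/(0.514)² = 1.91e4 N/C.

|E| = 1.91×10^4 N/C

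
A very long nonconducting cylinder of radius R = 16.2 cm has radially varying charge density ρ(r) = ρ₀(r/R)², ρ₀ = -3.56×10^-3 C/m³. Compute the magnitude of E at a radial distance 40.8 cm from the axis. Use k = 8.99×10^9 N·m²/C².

6.47×10^6 V/m

Choose a coaxial cylinder of radius r = 40.8 cm (arbitrary length L) as the Gaussian surface (r > R, full charge per length enclosed).
λ_enc = 2π ∫₀^R ρ₀(r'/R)^2 r' dr' = 2πρ₀R²/4 = -1.468e-4 C/m.
Applying ∮E·dA = Q_enc/ε₀ with the end caps contributing no flux:
E = 2k|λ_enc|/r = 2(8.99×10^9)(1.468×10^-4)/(0.408) = 6.47×10^6 N/C.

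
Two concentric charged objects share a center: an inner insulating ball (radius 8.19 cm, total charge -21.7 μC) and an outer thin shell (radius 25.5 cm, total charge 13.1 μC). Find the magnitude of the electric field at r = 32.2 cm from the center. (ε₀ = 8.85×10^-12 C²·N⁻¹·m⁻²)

|E| ≈ 7.46e5 N/C

By spherical symmetry E is radial; choose a Gaussian sphere of radius r = 32.2 cm (r > 25.5 cm, enclosing both).
Q_enc = (-21.7 μC) + (13.1 μC) = -8.60e-6 C.
Applying ∮E·dA = Q_enc/ε₀ with Φ = E(4πr²):
E = |Q_enc|/(4πε₀r²) = (8.60×10^-6)/(4π·8.85×10^-12·(0.322)²) = 7.46×10^5 N/C.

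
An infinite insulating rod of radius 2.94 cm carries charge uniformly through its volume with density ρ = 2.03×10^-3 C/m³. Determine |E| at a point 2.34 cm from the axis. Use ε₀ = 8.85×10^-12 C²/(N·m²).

|E| ≈ 2.68×10^6 V/m

Choose a coaxial cylinder of radius r = 2.34 cm (arbitrary length L) as the Gaussian surface (r < R).
Charge inside radius r per length L is ρ·πr²·L, so λ_enc = ρπr² = 3.492×10^-6 C/m.
Applying ∮E·dA = Q_enc/ε₀ with the end caps contributing no flux:
E = |λ_enc|/(2πε₀r) = (3.492×10^-6)/(2π·8.85×10^-12·0.0234) = 2.68×10^6 N/C.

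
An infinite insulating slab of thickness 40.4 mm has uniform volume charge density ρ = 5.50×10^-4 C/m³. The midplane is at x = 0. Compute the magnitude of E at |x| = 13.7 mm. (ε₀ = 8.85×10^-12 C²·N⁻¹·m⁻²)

8.51e5 V/m

By symmetry E is perpendicular to the slab. A Gaussian pillbox from −13.7 mm to +13.7 mm (face area A) lies entirely within the slab.
Q_enc = ρ·(2x)·A and flux = 2EA, so 2EA = 2ρxA/ε₀ ⇒ E = |ρ|x/ε₀.
E = (5.50×10^-4)(0.0137)/(8.85×10^-12) = 8.51×10^5 N/C.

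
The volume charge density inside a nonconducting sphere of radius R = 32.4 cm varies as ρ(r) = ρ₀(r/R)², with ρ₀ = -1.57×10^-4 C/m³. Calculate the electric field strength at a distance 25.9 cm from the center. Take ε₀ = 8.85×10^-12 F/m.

Take a concentric spherical Gaussian surface of radius r = 25.9 cm (r < R).
Q_enc = ∫₀^r ρ(r')·4πr'² dr' = (4πρ₀/R²) ∫₀^r r'^4 dr' = 4πρ₀ r^5/(5·R²) = -4.381×10^-6 C.
Applying ∮E·dA = Q_enc/ε₀ with Φ = E(4πr²):
E = |Q_enc|/(4πε₀r²) = (4.381×10^-6)/(4π·8.85×10^-12·(0.259)²) = 5.87×10^5 N/C.

5.87e5 N/C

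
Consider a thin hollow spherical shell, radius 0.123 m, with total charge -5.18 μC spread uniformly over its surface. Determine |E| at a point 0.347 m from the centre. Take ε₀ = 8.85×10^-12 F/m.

3.87×10^5 V/m

Take a concentric spherical Gaussian surface of radius r = 0.347 m (r > 0.123 m).
The entire shell is enclosed: Q_enc = -5.18×10^-6 C.
Gauss's law: E·4πr² = Q_enc/ε₀.
E = |Q_enc|/(4πε₀r²) = (5.18×10^-6)/(4π·8.85×10^-12·(0.347)²) = 3.87×10^5 N/C.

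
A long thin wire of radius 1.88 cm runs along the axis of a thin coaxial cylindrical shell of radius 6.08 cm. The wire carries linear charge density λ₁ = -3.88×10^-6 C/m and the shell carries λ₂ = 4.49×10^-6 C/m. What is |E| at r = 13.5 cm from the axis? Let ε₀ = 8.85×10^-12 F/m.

8.13e4 N/C

Coaxial Gaussian cylinder, radius r = 13.5 cm, length L (r > 6.08 cm, enclosing both).
λ_enc = λ₁ + λ₂ = (-3.88×10^-6) + (4.49×10^-6) = 6.10e-7 C/m.
By Gauss's law (flux through the curved wall only), E·2πrL = λ_enc L/ε₀.
E = |λ_enc|/(2πε₀r) = (6.10×10^-7)/(2π·8.85×10^-12·0.135) = 8.13×10^4 N/C.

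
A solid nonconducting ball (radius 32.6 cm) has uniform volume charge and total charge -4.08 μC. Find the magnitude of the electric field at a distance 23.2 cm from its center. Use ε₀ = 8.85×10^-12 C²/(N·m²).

E ≈ 2.46×10^5 V/m

By spherical symmetry E is radial; choose a Gaussian sphere of radius r = 23.2 cm (r < R).
Only the charge within r is enclosed: Q_enc = Q·(r/R)³ = (-4.08 μC)·(23.2 cm/32.6 cm)³ = -1.471e-6 C.
Since E is radial and uniform over the Gaussian sphere, Φ = E·4πr² = Q_enc/ε₀.
E = |Q_enc|/(4πε₀r²) = (1.471e-6)/(4π·8.85×10^-12·(0.232)²) = 2.46×10^5 N/C.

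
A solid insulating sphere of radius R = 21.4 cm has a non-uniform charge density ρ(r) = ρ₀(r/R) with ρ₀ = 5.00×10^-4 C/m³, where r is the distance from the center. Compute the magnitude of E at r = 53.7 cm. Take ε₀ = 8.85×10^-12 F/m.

Use a concentric Gaussian sphere at r = 53.7 cm (r > R, all charge enclosed).
Q_enc = 4π ∫₀^R ρ₀(r'/R)^1 r'² dr' = 4πρ₀R³/4 = 1.539×10^-5 C.
By Gauss's law, ∮E·dA = E·4πr² = Q_enc/ε₀.
E = |Q_enc|/(4πε₀r²) = (1.539×10^-5)/(4π·8.85×10^-12·(0.537)²) = 4.80×10^5 N/C.

E = 4.80×10^5 N/C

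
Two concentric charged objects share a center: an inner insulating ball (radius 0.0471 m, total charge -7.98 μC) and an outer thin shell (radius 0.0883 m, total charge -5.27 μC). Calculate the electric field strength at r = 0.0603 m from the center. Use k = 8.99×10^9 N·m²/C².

By spherical symmetry E is radial; choose a Gaussian sphere of radius r = 0.0603 m (between the bodies, 0.0471 m < r < 0.0883 m).
The shell at 0.0883 m lies outside the Gaussian surface, so Q_enc = -7.98 μC = -7.98×10^-6 C.
Since E is radial and uniform over the Gaussian sphere, Φ = E·4πr² = Q_enc/ε₀.
E = k|Q_enc|/r² = (8.99×10^9)(7.98×10^-6)/(0.0603)² = 1.97×10^7 N/C.

|E| = 1.97×10^7 V/m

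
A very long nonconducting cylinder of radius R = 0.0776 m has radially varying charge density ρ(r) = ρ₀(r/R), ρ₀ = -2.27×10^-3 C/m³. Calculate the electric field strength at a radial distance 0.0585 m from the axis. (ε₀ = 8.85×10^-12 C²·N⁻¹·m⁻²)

Take a coaxial cylindrical Gaussian surface of radius r = 0.0585 m and length L (r < R).
λ_enc = ∫₀^r ρ(r')·2πr' dr' = (2πρ₀/R)·r^3/3 = -1.227e-5 C/m.
Since E is radial and uniform over the curved surface, Φ = E·2πrL = Q_enc/ε₀ = λ_enc L/ε₀.
E = |λ_enc|/(2πε₀r) = (1.227e-5)/(2π·8.85×10^-12·0.0585) = 3.77e6 N/C.

|E| ≈ 3.77×10^6 N/C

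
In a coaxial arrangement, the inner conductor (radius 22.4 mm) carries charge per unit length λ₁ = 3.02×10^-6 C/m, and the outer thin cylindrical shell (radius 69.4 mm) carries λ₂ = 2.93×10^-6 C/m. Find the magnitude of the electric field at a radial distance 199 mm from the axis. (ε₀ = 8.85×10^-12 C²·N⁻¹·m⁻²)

Choose a coaxial cylinder of radius r = 199 mm (arbitrary length L) as the Gaussian surface (r > 69.4 mm, enclosing both).
λ_enc = λ₁ + λ₂ = (3.02×10^-6) + (2.93×10^-6) = 5.95×10^-6 C/m.
By Gauss's law (flux through the curved wall only), E·2πrL = λ_enc L/ε₀.
E = |λ_enc|/(2πε₀r) = (5.95×10^-6)/(2π·8.85×10^-12·0.199) = 5.38×10^5 N/C.

|E| ≈ 5.38×10^5 N/C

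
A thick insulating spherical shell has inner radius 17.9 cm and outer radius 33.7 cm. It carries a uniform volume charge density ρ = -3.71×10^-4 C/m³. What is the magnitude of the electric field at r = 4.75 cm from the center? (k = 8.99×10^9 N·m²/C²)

E = 0

Use a concentric Gaussian sphere at r = 4.75 cm (r < 17.9 cm, inside the empty cavity).
No charge is enclosed, so by Gauss's law E·4πr² = 0 ⇒ E = 0.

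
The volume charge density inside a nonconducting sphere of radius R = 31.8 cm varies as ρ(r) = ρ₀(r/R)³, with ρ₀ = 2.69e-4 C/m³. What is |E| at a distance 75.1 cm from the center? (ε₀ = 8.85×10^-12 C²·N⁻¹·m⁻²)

By spherical symmetry E is radial; choose a Gaussian sphere of radius r = 75.1 cm (r > R, all charge enclosed).
Q_enc = 4π ∫₀^R ρ₀(r'/R)^3 r'² dr' = 4πρ₀R³/6 = 1.812e-5 C.
Gauss's law: E·4πr² = Q_enc/ε₀.
E = |Q_enc|/(4πε₀r²) = (1.812e-5)/(4π·8.85×10^-12·(0.751)²) = 2.89×10^5 N/C.

E = 2.89×10^5 N/C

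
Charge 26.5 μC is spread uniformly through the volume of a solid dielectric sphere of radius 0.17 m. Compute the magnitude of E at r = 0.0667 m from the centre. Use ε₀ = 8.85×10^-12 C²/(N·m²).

By spherical symmetry E is radial; choose a Gaussian sphere of radius r = 0.0667 m (r < R).
Only the charge within r is enclosed: Q_enc = Q·(r/R)³ = (26.5 μC)·(0.0667 m/0.17 m)³ = 1.601e-6 C.
By Gauss's law, ∮E·dA = E·4πr² = Q_enc/ε₀.
E = |Q_enc|/(4πε₀r²) = (1.601e-6)/(4π·8.85×10^-12·(0.0667)²) = 3.23e6 N/C.

3.23×10^6 V/m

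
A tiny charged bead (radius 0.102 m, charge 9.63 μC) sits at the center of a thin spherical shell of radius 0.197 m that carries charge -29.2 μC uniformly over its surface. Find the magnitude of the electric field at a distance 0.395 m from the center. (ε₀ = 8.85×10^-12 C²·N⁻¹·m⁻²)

By spherical symmetry E is radial; choose a Gaussian sphere of radius r = 0.395 m (r > 0.197 m, enclosing both).
Q_enc = (9.63 μC) + (-29.2 μC) = -1.957e-5 C.
Since E is radial and uniform over the Gaussian sphere, Φ = E·4πr² = Q_enc/ε₀.
E = |Q_enc|/(4πε₀r²) = (1.957e-5)/(4π·8.85×10^-12·(0.395)²) = 1.13×10^6 N/C.

1.13×10^6 V/m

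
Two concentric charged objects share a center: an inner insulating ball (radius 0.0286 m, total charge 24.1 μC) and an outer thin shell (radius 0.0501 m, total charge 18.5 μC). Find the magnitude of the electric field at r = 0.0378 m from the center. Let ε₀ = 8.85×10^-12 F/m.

|E| ≈ 1.52e8 N/C

By spherical symmetry E is radial; choose a Gaussian sphere of radius r = 0.0378 m (between the bodies, 0.0286 m < r < 0.0501 m).
The shell at 0.0501 m lies outside the Gaussian surface, so Q_enc = 24.1 μC = 2.41×10^-5 C.
Gauss's law: E·4πr² = Q_enc/ε₀.
E = |Q_enc|/(4πε₀r²) = (2.41e-5)/(4π·8.85×10^-12·(0.0378)²) = 1.52e8 N/C.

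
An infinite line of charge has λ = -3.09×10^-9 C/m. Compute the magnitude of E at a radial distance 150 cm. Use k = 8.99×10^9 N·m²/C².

E ≈ 37 V/m

By cylindrical symmetry E is radial; use a coaxial Gaussian cylinder of radius 150 cm and length L.
Q_enc = λL, so λ_enc = -3.09e-9 C/m.
Gauss's law: E·2πrL = λ_enc L/ε₀.
E = 2k|λ_enc|/r = 2(8.99×10^9)(3.09×10^-9)/(1.5) = 37 N/C.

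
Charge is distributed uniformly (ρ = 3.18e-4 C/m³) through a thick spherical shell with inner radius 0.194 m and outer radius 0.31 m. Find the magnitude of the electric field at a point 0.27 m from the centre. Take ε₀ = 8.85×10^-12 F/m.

By spherical symmetry E is radial; choose a Gaussian sphere of radius r = 0.27 m (within the shell material, 0.194 m < r < 0.31 m).
Only the shell between 0.194 m and r is enclosed: Q_enc = ρ·(4π/3)(r³ − a³) = (3.18×10^-4)·(4π/3)·((0.27)³ − (0.194)³) = 1.649×10^-5 C.
Gauss's law: E·4πr² = Q_enc/ε₀.
E = |Q_enc|/(4πε₀r²) = (1.649e-5)/(4π·8.85×10^-12·(0.27)²) = 2.03×10^6 N/C.

2.03×10^6 V/m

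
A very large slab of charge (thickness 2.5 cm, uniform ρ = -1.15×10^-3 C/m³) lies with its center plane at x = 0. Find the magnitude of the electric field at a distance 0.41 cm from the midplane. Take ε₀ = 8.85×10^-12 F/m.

E = 5.33×10^5 V/m

By symmetry E is perpendicular to the slab. A Gaussian pillbox from −0.41 cm to +0.41 cm (face area A) lies entirely within the slab.
Q_enc = ρ·(2x)·A and flux = 2EA, so 2EA = 2ρxA/ε₀ ⇒ E = |ρ|x/ε₀.
E = (1.15e-3)(0.0041)/(8.85×10^-12) = 5.33×10^5 N/C.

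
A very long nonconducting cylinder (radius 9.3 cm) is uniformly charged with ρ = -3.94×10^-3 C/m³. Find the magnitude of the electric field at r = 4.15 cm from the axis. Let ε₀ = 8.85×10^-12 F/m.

|E| ≈ 9.24×10^6 N/C

Coaxial Gaussian cylinder, radius r = 4.15 cm, length L (r < R).
Enclosed charge per unit length: λ_enc = ρ·πr² = (-3.94×10^-3)π(0.0415)² = -2.132×10^-5 C/m.
Since E is radial and uniform over the curved surface, Φ = E·2πrL = Q_enc/ε₀ = λ_enc L/ε₀.
E = |λ_enc|/(2πε₀r) = (2.132×10^-5)/(2π·8.85×10^-12·0.0415) = 9.24e6 N/C.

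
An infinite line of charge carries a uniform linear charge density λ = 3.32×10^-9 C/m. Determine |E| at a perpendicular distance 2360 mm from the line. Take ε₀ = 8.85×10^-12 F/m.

Coaxial Gaussian cylinder, radius r = 2360 mm, length L.
Q_enc = λL, so λ_enc = 3.32×10^-9 C/m.
By Gauss's law (flux through the curved wall only), E·2πrL = λ_enc L/ε₀.
E = |λ_enc|/(2πε₀r) = (3.32e-9)/(2π·8.85×10^-12·2.36) = 25.3 N/C.

E = 25.3 N/C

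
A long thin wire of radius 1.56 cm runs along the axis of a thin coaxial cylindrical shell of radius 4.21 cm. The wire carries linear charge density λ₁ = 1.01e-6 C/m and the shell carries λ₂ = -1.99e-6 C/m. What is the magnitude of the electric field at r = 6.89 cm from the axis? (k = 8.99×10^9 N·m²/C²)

E = 2.56e5 V/m

Take a coaxial cylindrical Gaussian surface of radius r = 6.89 cm and length L (r > 4.21 cm, enclosing both).
λ_enc = λ₁ + λ₂ = (1.01e-6) + (-1.99×10^-6) = -9.80e-7 C/m.
Gauss's law: E·2πrL = λ_enc L/ε₀.
E = 2k|λ_enc|/r = 2(8.99×10^9)(9.80×10^-7)/(0.0689) = 2.56×10^5 N/C.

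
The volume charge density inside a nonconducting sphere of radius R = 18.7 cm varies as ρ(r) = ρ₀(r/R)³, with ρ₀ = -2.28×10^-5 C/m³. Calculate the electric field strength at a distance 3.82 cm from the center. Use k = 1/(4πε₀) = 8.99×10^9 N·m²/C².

E ≈ 140 V/m

By spherical symmetry E is radial; choose a Gaussian sphere of radius r = 3.82 cm (r < R).
Integrate the density: Q_enc = 4π ∫₀^r ρ₀(r'/R)^3 r'² dr' = 4πρ₀ r^6/(6·R³) = -2.269e-11 C.
Since E is radial and uniform over the Gaussian sphere, Φ = E·4πr² = Q_enc/ε₀.
E = k|Q_enc|/r² = (8.99×10^9)(2.269×10^-11)/(0.0382)² = 140 N/C.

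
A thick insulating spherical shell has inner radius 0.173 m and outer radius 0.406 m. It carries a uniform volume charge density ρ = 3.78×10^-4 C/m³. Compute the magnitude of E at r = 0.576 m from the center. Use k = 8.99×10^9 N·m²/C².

Use a concentric Gaussian sphere at r = 0.576 m (r > 0.406 m, enclosing the whole shell).
Q_enc = ρ·(4π/3)(b³ − a³) = (3.78e-4)·(4π/3)·((0.406)³ − (0.173)³) = 9.777e-5 C.
Gauss's law: E·4πr² = Q_enc/ε₀.
E = k|Q_enc|/r² = (8.99×10^9)(9.777e-5)/(0.576)² = 2.65×10^6 N/C.

|E| = 2.65×10^6 V/m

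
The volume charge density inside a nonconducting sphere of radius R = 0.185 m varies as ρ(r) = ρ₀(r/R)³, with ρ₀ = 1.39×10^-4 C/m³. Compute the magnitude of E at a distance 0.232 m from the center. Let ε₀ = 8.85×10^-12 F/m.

By spherical symmetry E is radial; choose a Gaussian sphere of radius r = 0.232 m (r > R, all charge enclosed).
Q_enc = 4π ∫₀^R ρ₀(r'/R)^3 r'² dr' = 4πρ₀R³/6 = 1.843×10^-6 C.
By Gauss's law, ∮E·dA = E·4πr² = Q_enc/ε₀.
E = |Q_enc|/(4πε₀r²) = (1.843×10^-6)/(4π·8.85×10^-12·(0.232)²) = 3.08e5 N/C.

|E| ≈ 3.08×10^5 N/C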